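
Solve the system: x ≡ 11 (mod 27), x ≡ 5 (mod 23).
281

Using Chinese Remainder Theorem:
M = 27 × 23 = 621
M1 = 23, M2 = 27
y1 = 23^(-1) mod 27 = 20
y2 = 27^(-1) mod 23 = 6
x = (11×23×20 + 5×27×6) mod 621 = 281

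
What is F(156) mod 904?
568

Matrix identity: Q^n = [[F_(n+1), F_n], [F_n, F_(n-1)]] with Q = [[1,1],[1,0]].
n = 156 = 10011100₂. Square-and-multiply, entries mod 904:
Q^1 = [[1,1],[1,0]]
Q^2 = (Q^1)² = [[2,1],[1,1]]
Q^4 = (Q^2)² = [[5,3],[3,2]]
Q^9 = (Q^4)²·Q = [[55,34],[34,21]]
Q^19 = (Q^9)²·Q = [[437,565],[565,776]]
Q^39 = (Q^19)²·Q = [[451,338],[338,113]]
Q^78 = (Q^39)² = [[341,792],[792,453]]
Q^156 = (Q^78)² = [[457,568],[568,793]]
F_156 mod 904 = Q^156[0][1] = 568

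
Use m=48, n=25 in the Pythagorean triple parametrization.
(1679, 2400, 2929)

Euclid's formula: a = m² - n², b = 2mn, c = m² + n²
m = 48, n = 25
a = 48² - 25² = 2304 - 625 = 1679
b = 2 × 48 × 25 = 2400
c = 48² + 25² = 2304 + 625 = 2929
Verification: 1679² + 2400² = 2819041 + 5760000 = 8579041 = 2929² ✓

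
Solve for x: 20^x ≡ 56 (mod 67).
52

Baby-step giant-step with step n = ⌈√67⌉ = 9.
Baby steps 20^j mod 67 (j:value) for j=0..8: 0:1, 1:20, 2:65, 3:27, 4:4, 5:13, 6:59, 7:41, 8:16.
Giant-step multiplier: 20^(-9) ≡ 20^(66-9) = 20^57 ≡ 58 (mod 67).
Giant steps γ_i = 56·58^i mod 67: γ_0=56, γ_1=32, γ_2=47, γ_3=46, γ_4=55, γ_5=41 (in table at j=7).
x = i·n + j = 5·9 + 7 = 52.
Check: 20^52 ≡ 56 (mod 67).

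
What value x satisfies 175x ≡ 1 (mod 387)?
115

gcd(175, 387) = 1, so the inverse exists.
Extended Euclidean algorithm on (387, 175):
387 = 2 × 175 + 37  ⟹  37 = (1)·387 + (-2)·175
175 = 4 × 37 + 27  ⟹  27 = (-4)·387 + (9)·175
37 = 1 × 27 + 10  ⟹  10 = (5)·387 + (-11)·175
27 = 2 × 10 + 7  ⟹  7 = (-14)·387 + (31)·175
10 = 1 × 7 + 3  ⟹  3 = (19)·387 + (-42)·175
7 = 2 × 3 + 1  ⟹  1 = (-52)·387 + (115)·175
So (115)·175 ≡ 1 (mod 387), i.e. 175^(-1) ≡ 115 (mod 387).
Check: 175 × 115 = 20125 ≡ 1 (mod 387)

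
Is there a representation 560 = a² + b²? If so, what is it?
Not possible

Factorization: 560 = 2^4 × 5 × 7
By Fermat: n is sum of two squares iff every prime p ≡ 3 (mod 4) appears to even power.
Prime(s) ≡ 3 (mod 4) with odd exponent: [(7, 1)]
Therefore 560 cannot be expressed as a² + b².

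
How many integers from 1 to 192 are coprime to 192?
64

192 = 2^6 × 3
φ(n) = n × ∏(1 - 1/p) for each prime p dividing n
φ(192) = 192 × (1 - 1/2) × (1 - 1/3) = 64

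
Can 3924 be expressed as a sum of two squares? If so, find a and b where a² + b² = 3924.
18² + 60² (a=18, b=60)

Factorization: 3924 = 2^2 × 3^2 × 109
By Fermat: n is sum of two squares iff every prime p ≡ 3 (mod 4) appears to even power.
All primes ≡ 3 (mod 4) appear to even power.
Search a = 0, 1, 2, … for 3924 - a² a perfect square: first hit at a = 18: 3924 - 324 = 3600 = 60².
3924 = 18² + 60² = 324 + 3600 ✓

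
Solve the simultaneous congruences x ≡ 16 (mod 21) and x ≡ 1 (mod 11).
100

Using Chinese Remainder Theorem:
M = 21 × 11 = 231
M1 = 11, M2 = 21
y1 = 11^(-1) mod 21 = 2
y2 = 21^(-1) mod 11 = 10
x = (16×11×2 + 1×21×10) mod 231 = 100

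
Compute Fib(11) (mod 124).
89

Matrix identity: Q^n = [[F_(n+1), F_n], [F_n, F_(n-1)]] with Q = [[1,1],[1,0]].
n = 11 = 1011₂. Square-and-multiply, entries mod 124:
Q^1 = [[1,1],[1,0]]
Q^2 = (Q^1)² = [[2,1],[1,1]]
Q^5 = (Q^2)²·Q = [[8,5],[5,3]]
Q^11 = (Q^5)²·Q = [[20,89],[89,55]]
F_11 mod 124 = Q^11[0][1] = 89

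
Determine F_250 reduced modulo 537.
304

Matrix identity: Q^n = [[F_(n+1), F_n], [F_n, F_(n-1)]] with Q = [[1,1],[1,0]].
n = 250 = 11111010₂. Square-and-multiply, entries mod 537:
Q^1 = [[1,1],[1,0]]
Q^3 = (Q^1)²·Q = [[3,2],[2,1]]
Q^7 = (Q^3)²·Q = [[21,13],[13,8]]
Q^15 = (Q^7)²·Q = [[450,73],[73,377]]
Q^31 = (Q^15)²·Q = [[237,10],[10,227]]
Q^62 = (Q^31)² = [[421,344],[344,77]]
Q^125 = (Q^62)²·Q = [[236,227],[227,9]]
Q^250 = (Q^125)² = [[362,304],[304,58]]
F_250 mod 537 = Q^250[0][1] = 304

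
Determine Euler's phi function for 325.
240

325 = 5^2 × 13
φ(n) = n × ∏(1 - 1/p) for each prime p dividing n
φ(325) = 325 × (1 - 1/5) × (1 - 1/13) = 240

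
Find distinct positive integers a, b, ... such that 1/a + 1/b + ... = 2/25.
1/13 + 1/325

Greedy algorithm:
2/25: ceiling(25/2) = 13, use 1/13
1/325: ceiling(325/1) = 325, use 1/325
Result: 2/25 = 1/13 + 1/325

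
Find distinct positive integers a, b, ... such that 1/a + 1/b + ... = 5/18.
1/4 + 1/36

Greedy algorithm:
5/18: ceiling(18/5) = 4, use 1/4
1/36: ceiling(36/1) = 36, use 1/36
Result: 5/18 = 1/4 + 1/36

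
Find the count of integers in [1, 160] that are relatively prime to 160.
64

160 = 2^5 × 5
φ(n) = n × ∏(1 - 1/p) for each prime p dividing n
φ(160) = 160 × (1 - 1/2) × (1 - 1/5) = 64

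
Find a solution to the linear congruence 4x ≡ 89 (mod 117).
x ≡ 110 (mod 117)

gcd(4, 117) = 1, which divides 89, so solutions exist.
Find 4^(-1) mod 117 by the extended Euclidean algorithm:
117 = 29 × 4 + 1  ⟹  1 = (1)·117 + (-29)·4
So (-29)·4 ≡ 1 (mod 117), i.e. 4^(-1) ≡ -29 ≡ 88 (mod 117).
x ≡ 88 × 89 = 7832 ≡ 110 (mod 117).
Check: 4 × 110 = 440 ≡ 89 (mod 117).
Unique solution: x ≡ 110 (mod 117)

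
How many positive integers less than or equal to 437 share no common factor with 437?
396

437 = 19 × 23
φ(n) = n × ∏(1 - 1/p) for each prime p dividing n
φ(437) = 437 × (1 - 1/19) × (1 - 1/23) = 396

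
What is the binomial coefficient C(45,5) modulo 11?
0

Using Lucas' theorem:
Write n=45 and k=5 in base 11:
n in base 11: [4, 1]
k in base 11: [0, 5]
C(45,5) mod 11 = ∏ C(n_i, k_i) mod 11
Digit binomials (mod 11): C(4,0) = 1; C(1,5) = 0 (k_i > n_i)
Product: 1 × 0 = 0 ≡ 0 (mod 11)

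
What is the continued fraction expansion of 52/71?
[0; 1, 2, 1, 2, 1, 4]

Euclidean algorithm steps:
52 = 0 × 71 + 52
71 = 1 × 52 + 19
52 = 2 × 19 + 14
19 = 1 × 14 + 5
14 = 2 × 5 + 4
5 = 1 × 4 + 1
4 = 4 × 1 + 0
Continued fraction: [0; 1, 2, 1, 2, 1, 4]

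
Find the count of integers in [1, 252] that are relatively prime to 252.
72

252 = 2^2 × 3^2 × 7
φ(n) = n × ∏(1 - 1/p) for each prime p dividing n
φ(252) = 252 × (1 - 1/2) × (1 - 1/3) × (1 - 1/7) = 72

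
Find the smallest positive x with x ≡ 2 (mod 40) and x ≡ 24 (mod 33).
882

Using Chinese Remainder Theorem:
M = 40 × 33 = 1320
M1 = 33, M2 = 40
y1 = 33^(-1) mod 40 = 17
y2 = 40^(-1) mod 33 = 19
x = (2×33×17 + 24×40×19) mod 1320 = 882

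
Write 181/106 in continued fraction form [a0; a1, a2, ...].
[1; 1, 2, 2, 2, 1, 1, 2]

Euclidean algorithm steps:
181 = 1 × 106 + 75
106 = 1 × 75 + 31
75 = 2 × 31 + 13
31 = 2 × 13 + 5
13 = 2 × 5 + 3
5 = 1 × 3 + 2
3 = 1 × 2 + 1
2 = 2 × 1 + 0
Continued fraction: [1; 1, 2, 2, 2, 1, 1, 2]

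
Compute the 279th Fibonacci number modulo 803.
210

Matrix identity: Q^n = [[F_(n+1), F_n], [F_n, F_(n-1)]] with Q = [[1,1],[1,0]].
n = 279 = 100010111₂. Square-and-multiply, entries mod 803:
Q^1 = [[1,1],[1,0]]
Q^2 = (Q^1)² = [[2,1],[1,1]]
Q^4 = (Q^2)² = [[5,3],[3,2]]
Q^8 = (Q^4)² = [[34,21],[21,13]]
Q^17 = (Q^8)²·Q = [[175,794],[794,184]]
Q^34 = (Q^17)² = [[192,784],[784,211]]
Q^69 = (Q^34)²·Q = [[660,287],[287,373]]
Q^139 = (Q^69)²·Q = [[198,34],[34,164]]
Q^279 = (Q^139)²·Q = [[473,210],[210,263]]
F_279 mod 803 = Q^279[0][1] = 210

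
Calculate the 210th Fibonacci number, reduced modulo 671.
0

Matrix identity: Q^n = [[F_(n+1), F_n], [F_n, F_(n-1)]] with Q = [[1,1],[1,0]].
n = 210 = 11010010₂. Square-and-multiply, entries mod 671:
Q^1 = [[1,1],[1,0]]
Q^3 = (Q^1)²·Q = [[3,2],[2,1]]
Q^6 = (Q^3)² = [[13,8],[8,5]]
Q^13 = (Q^6)²·Q = [[377,233],[233,144]]
Q^26 = (Q^13)² = [[486,613],[613,544]]
Q^52 = (Q^26)² = [[13,650],[650,34]]
Q^105 = (Q^52)²·Q = [[294,610],[610,355]]
Q^210 = (Q^105)² = [[243,0],[0,243]]
F_210 mod 671 = Q^210[0][1] = 0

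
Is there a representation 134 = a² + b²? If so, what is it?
Not possible

Factorization: 134 = 2 × 67
By Fermat: n is sum of two squares iff every prime p ≡ 3 (mod 4) appears to even power.
Prime(s) ≡ 3 (mod 4) with odd exponent: [(67, 1)]
Therefore 134 cannot be expressed as a² + b².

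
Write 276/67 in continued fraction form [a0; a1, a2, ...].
[4; 8, 2, 1, 2]

Euclidean algorithm steps:
276 = 4 × 67 + 8
67 = 8 × 8 + 3
8 = 2 × 3 + 2
3 = 1 × 2 + 1
2 = 2 × 1 + 0
Continued fraction: [4; 8, 2, 1, 2]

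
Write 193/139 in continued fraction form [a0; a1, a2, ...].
[1; 2, 1, 1, 2, 1, 7]

Euclidean algorithm steps:
193 = 1 × 139 + 54
139 = 2 × 54 + 31
54 = 1 × 31 + 23
31 = 1 × 23 + 8
23 = 2 × 8 + 7
8 = 1 × 7 + 1
7 = 7 × 1 + 0
Continued fraction: [1; 2, 1, 1, 2, 1, 7]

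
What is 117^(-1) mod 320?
93

gcd(117, 320) = 1, so the inverse exists.
Extended Euclidean algorithm on (320, 117):
320 = 2 × 117 + 86  ⟹  86 = (1)·320 + (-2)·117
117 = 1 × 86 + 31  ⟹  31 = (-1)·320 + (3)·117
86 = 2 × 31 + 24  ⟹  24 = (3)·320 + (-8)·117
31 = 1 × 24 + 7  ⟹  7 = (-4)·320 + (11)·117
24 = 3 × 7 + 3  ⟹  3 = (15)·320 + (-41)·117
7 = 2 × 3 + 1  ⟹  1 = (-34)·320 + (93)·117
So (93)·117 ≡ 1 (mod 320), i.e. 117^(-1) ≡ 93 (mod 320).
Check: 117 × 93 = 10881 ≡ 1 (mod 320)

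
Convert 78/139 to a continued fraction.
[0; 1, 1, 3, 1, 1, 2, 3]

Euclidean algorithm steps:
78 = 0 × 139 + 78
139 = 1 × 78 + 61
78 = 1 × 61 + 17
61 = 3 × 17 + 10
17 = 1 × 10 + 7
10 = 1 × 7 + 3
7 = 2 × 3 + 1
3 = 3 × 1 + 0
Continued fraction: [0; 1, 1, 3, 1, 1, 2, 3]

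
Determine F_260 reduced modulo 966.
3

Matrix identity: Q^n = [[F_(n+1), F_n], [F_n, F_(n-1)]] with Q = [[1,1],[1,0]].
n = 260 = 100000100₂. Square-and-multiply, entries mod 966:
Q^1 = [[1,1],[1,0]]
Q^2 = (Q^1)² = [[2,1],[1,1]]
Q^4 = (Q^2)² = [[5,3],[3,2]]
Q^8 = (Q^4)² = [[34,21],[21,13]]
Q^16 = (Q^8)² = [[631,21],[21,610]]
Q^32 = (Q^16)² = [[610,945],[945,631]]
Q^65 = (Q^32)²·Q = [[652,631],[631,21]]
Q^130 = (Q^65)² = [[233,589],[589,610]]
Q^260 = (Q^130)² = [[320,3],[3,317]]
F_260 mod 966 = Q^260[0][1] = 3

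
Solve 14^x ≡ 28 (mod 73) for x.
17

Baby-step giant-step with step n = ⌈√73⌉ = 9.
Baby steps 14^j mod 73 (j:value) for j=0..8: 0:1, 1:14, 2:50, 3:43, 4:18, 5:33, 6:24, 7:44, 8:32.
Giant-step multiplier: 14^(-9) ≡ 14^(72-9) = 14^63 ≡ 22 (mod 73).
Giant steps γ_i = 28·22^i mod 73: γ_0=28, γ_1=32 (in table at j=8).
x = i·n + j = 1·9 + 8 = 17.
Check: 14^17 ≡ 28 (mod 73).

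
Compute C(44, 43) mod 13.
5

Using Lucas' theorem:
Write n=44 and k=43 in base 13:
n in base 13: [3, 5]
k in base 13: [3, 4]
C(44,43) mod 13 = ∏ C(n_i, k_i) mod 13
Digit binomials (mod 13): C(3,3) = 1; C(5,4) = 5
Product: 1 × 5 = 5 ≡ 5 (mod 13)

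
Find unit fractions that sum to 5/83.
1/17 + 1/706 + 1/996166

Greedy algorithm:
5/83: ceiling(83/5) = 17, use 1/17
2/1411: ceiling(1411/2) = 706, use 1/706
1/996166: ceiling(996166/1) = 996166, use 1/996166
Result: 5/83 = 1/17 + 1/706 + 1/996166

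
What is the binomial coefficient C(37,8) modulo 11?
0

Using Lucas' theorem:
Write n=37 and k=8 in base 11:
n in base 11: [3, 4]
k in base 11: [0, 8]
C(37,8) mod 11 = ∏ C(n_i, k_i) mod 11
Digit binomials (mod 11): C(3,0) = 1; C(4,8) = 0 (k_i > n_i)
Product: 1 × 0 = 0 ≡ 0 (mod 11)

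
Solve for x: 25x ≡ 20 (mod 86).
x ≡ 18 (mod 86)

gcd(25, 86) = 1, which divides 20, so solutions exist.
Find 25^(-1) mod 86 by the extended Euclidean algorithm:
86 = 3 × 25 + 11  ⟹  11 = (1)·86 + (-3)·25
25 = 2 × 11 + 3  ⟹  3 = (-2)·86 + (7)·25
11 = 3 × 3 + 2  ⟹  2 = (7)·86 + (-24)·25
3 = 1 × 2 + 1  ⟹  1 = (-9)·86 + (31)·25
So (31)·25 ≡ 1 (mod 86), i.e. 25^(-1) ≡ 31 (mod 86).
x ≡ 31 × 20 = 620 ≡ 18 (mod 86).
Check: 25 × 18 = 450 ≡ 20 (mod 86).
Unique solution: x ≡ 18 (mod 86)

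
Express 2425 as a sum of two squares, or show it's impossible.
11² + 48² (a=11, b=48)

Factorization: 2425 = 5^2 × 97
By Fermat: n is sum of two squares iff every prime p ≡ 3 (mod 4) appears to even power.
All primes ≡ 3 (mod 4) appear to even power.
Search a = 0, 1, 2, … for 2425 - a² a perfect square: first hit at a = 11: 2425 - 121 = 2304 = 48².
2425 = 11² + 48² = 121 + 2304 ✓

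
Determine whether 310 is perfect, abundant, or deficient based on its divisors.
deficient

Proper divisors of 310: sum = 1 + 2 + 5 + 10 + 31 + 62 + 155 = 266
Since 266 < 310, 310 is deficient.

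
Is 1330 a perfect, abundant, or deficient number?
abundant

Proper divisors of 1330: sum = 1 + 2 + 5 + 7 + 10 + 14 + 19 + 35 + 38 + 70 + 95 + 133 + 190 + 266 + 665 = 1550
Since 1550 > 1330, 1330 is abundant.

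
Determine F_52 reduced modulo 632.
267

Matrix identity: Q^n = [[F_(n+1), F_n], [F_n, F_(n-1)]] with Q = [[1,1],[1,0]].
n = 52 = 110100₂. Square-and-multiply, entries mod 632:
Q^1 = [[1,1],[1,0]]
Q^3 = (Q^1)²·Q = [[3,2],[2,1]]
Q^6 = (Q^3)² = [[13,8],[8,5]]
Q^13 = (Q^6)²·Q = [[377,233],[233,144]]
Q^26 = (Q^13)² = [[498,49],[49,449]]
Q^52 = (Q^26)² = [[133,267],[267,498]]
F_52 mod 632 = Q^52[0][1] = 267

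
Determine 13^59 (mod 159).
121

Repeated squaring. Binary of 59 = 111011.
13^1 ≡ 13 (mod 159); 13^2 ≡ 10 (mod 159); 13^4 ≡ 100 (mod 159); 13^8 ≡ 142 (mod 159); 13^16 ≡ 130 (mod 159); 13^32 ≡ 46 (mod 159)
13^59 = 13^1 × 13^2 × 13^8 × 13^16 × 13^32 ≡ 121 (mod 159)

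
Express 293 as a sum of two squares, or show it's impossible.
2² + 17² (a=2, b=17)

Factorization: 293 = 293
By Fermat: n is sum of two squares iff every prime p ≡ 3 (mod 4) appears to even power.
All primes ≡ 3 (mod 4) appear to even power.
Search a = 0, 1, 2, … for 293 - a² a perfect square: first hit at a = 2: 293 - 4 = 289 = 17².
293 = 2² + 17² = 4 + 289 ✓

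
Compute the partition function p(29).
4565

p(n) counts ways to write n as a sum of positive integers (order ignored).
Euler's pentagonal recurrence: p(k) = p(k-1) + p(k-2) - p(k-5) - p(k-7) + p(k-12) + p(k-15) - ... (offsets j(3j∓1)/2, signs ++--, p(0)=1, p(<0)=0).
DP table for k = 0..28: p(0)=1, p(1)=1, p(2)=2, p(3)=3, p(4)=5, p(5)=7, p(6)=11, p(7)=15, p(8)=22, p(9)=30, p(10)=42, p(11)=56, p(12)=77, p(13)=101, p(14)=135, p(15)=176, p(16)=231, p(17)=297, p(18)=385, p(19)=490, p(20)=627, p(21)=792, p(22)=1002, p(23)=1255, p(24)=1575, p(25)=1958, p(26)=2436, p(27)=3010, p(28)=3718.
Final step: p(29) = p(28) + p(27) - p(24) - p(22) + p(17) + p(14) - p(7) - p(3)
= 3718 + 3010 - 1575 - 1002 + 297 + 135 - 15 - 3
= 4565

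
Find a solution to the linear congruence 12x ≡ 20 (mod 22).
x ≡ 9 (mod 11)

gcd(12, 22) = 2, which divides 20, so solutions exist.
Divide through by 2: 6x ≡ 10 (mod 11).
Find 6^(-1) mod 11 by the extended Euclidean algorithm:
11 = 1 × 6 + 5  ⟹  5 = (1)·11 + (-1)·6
6 = 1 × 5 + 1  ⟹  1 = (-1)·11 + (2)·6
So (2)·6 ≡ 1 (mod 11), i.e. 6^(-1) ≡ 2 (mod 11).
x ≡ 2 × 10 = 20 ≡ 9 (mod 11).
Check: 12 × 9 = 108 ≡ 20 (mod 22).
x ≡ 9 (mod 11), giving 2 solutions mod 22.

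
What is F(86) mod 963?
377

Matrix identity: Q^n = [[F_(n+1), F_n], [F_n, F_(n-1)]] with Q = [[1,1],[1,0]].
n = 86 = 1010110₂. Square-and-multiply, entries mod 963:
Q^1 = [[1,1],[1,0]]
Q^2 = (Q^1)² = [[2,1],[1,1]]
Q^5 = (Q^2)²·Q = [[8,5],[5,3]]
Q^10 = (Q^5)² = [[89,55],[55,34]]
Q^21 = (Q^10)²·Q = [[377,353],[353,24]]
Q^43 = (Q^21)²·Q = [[942,950],[950,955]]
Q^86 = (Q^43)² = [[610,377],[377,233]]
F_86 mod 963 = Q^86[0][1] = 377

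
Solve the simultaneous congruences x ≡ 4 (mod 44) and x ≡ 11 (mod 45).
1676

Using Chinese Remainder Theorem:
M = 44 × 45 = 1980
M1 = 45, M2 = 44
y1 = 45^(-1) mod 44 = 1
y2 = 44^(-1) mod 45 = 44
x = (4×45×1 + 11×44×44) mod 1980 = 1676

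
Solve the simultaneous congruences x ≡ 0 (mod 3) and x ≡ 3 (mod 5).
3

Using Chinese Remainder Theorem:
M = 3 × 5 = 15
M1 = 5, M2 = 3
y1 = 5^(-1) mod 3 = 2
y2 = 3^(-1) mod 5 = 2
x = (0×5×2 + 3×3×2) mod 15 = 3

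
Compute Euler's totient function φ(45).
24

45 = 3^2 × 5
φ(n) = n × ∏(1 - 1/p) for each prime p dividing n
φ(45) = 45 × (1 - 1/3) × (1 - 1/5) = 24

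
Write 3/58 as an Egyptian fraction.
1/20 + 1/580

Greedy algorithm:
3/58: ceiling(58/3) = 20, use 1/20
1/580: ceiling(580/1) = 580, use 1/580
Result: 3/58 = 1/20 + 1/580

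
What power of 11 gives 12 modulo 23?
12

Baby-step giant-step with step n = ⌈√23⌉ = 5.
Baby steps 11^j mod 23 (j:value) for j=0..4: 0:1, 1:11, 2:6, 3:20, 4:13.
Giant-step multiplier: 11^(-5) ≡ 11^(22-5) = 11^17 ≡ 14 (mod 23).
Giant steps γ_i = 12·14^i mod 23: γ_0=12, γ_1=7, γ_2=6 (in table at j=2).
x = i·n + j = 2·5 + 2 = 12.
Check: 11^12 ≡ 12 (mod 23).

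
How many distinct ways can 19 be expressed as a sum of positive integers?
490

p(n) counts ways to write n as a sum of positive integers (order ignored).
Euler's pentagonal recurrence: p(k) = p(k-1) + p(k-2) - p(k-5) - p(k-7) + p(k-12) + p(k-15) - ... (offsets j(3j∓1)/2, signs ++--, p(0)=1, p(<0)=0).
DP table for k = 0..18: p(0)=1, p(1)=1, p(2)=2, p(3)=3, p(4)=5, p(5)=7, p(6)=11, p(7)=15, p(8)=22, p(9)=30, p(10)=42, p(11)=56, p(12)=77, p(13)=101, p(14)=135, p(15)=176, p(16)=231, p(17)=297, p(18)=385.
Final step: p(19) = p(18) + p(17) - p(14) - p(12) + p(7) + p(4)
= 385 + 297 - 135 - 77 + 15 + 5
= 490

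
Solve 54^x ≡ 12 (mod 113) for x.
39

Baby-step giant-step with step n = ⌈√113⌉ = 11.
Baby steps 54^j mod 113 (j:value) for j=0..10: 0:1, 1:54, 2:91, 3:55, 4:32, 5:33, 6:87, 7:65, 8:7, 9:39, 10:72.
Giant-step multiplier: 54^(-11) ≡ 54^(112-11) = 54^101 ≡ 86 (mod 113).
Giant steps γ_i = 12·86^i mod 113: γ_0=12, γ_1=15, γ_2=47, γ_3=87 (in table at j=6).
x = i·n + j = 3·11 + 6 = 39.
Check: 54^39 ≡ 12 (mod 113).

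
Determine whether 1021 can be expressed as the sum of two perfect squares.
11² + 30² (a=11, b=30)

Factorization: 1021 = 1021
By Fermat: n is sum of two squares iff every prime p ≡ 3 (mod 4) appears to even power.
All primes ≡ 3 (mod 4) appear to even power.
Search a = 0, 1, 2, … for 1021 - a² a perfect square: first hit at a = 11: 1021 - 121 = 900 = 30².
1021 = 11² + 30² = 121 + 900 ✓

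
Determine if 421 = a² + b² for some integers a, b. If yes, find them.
14² + 15² (a=14, b=15)

Factorization: 421 = 421
By Fermat: n is sum of two squares iff every prime p ≡ 3 (mod 4) appears to even power.
All primes ≡ 3 (mod 4) appear to even power.
Search a = 0, 1, 2, … for 421 - a² a perfect square: first hit at a = 14: 421 - 196 = 225 = 15².
421 = 14² + 15² = 196 + 225 ✓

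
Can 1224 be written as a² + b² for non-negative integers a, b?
18² + 30² (a=18, b=30)

Factorization: 1224 = 2^3 × 3^2 × 17
By Fermat: n is sum of two squares iff every prime p ≡ 3 (mod 4) appears to even power.
All primes ≡ 3 (mod 4) appear to even power.
Search a = 0, 1, 2, … for 1224 - a² a perfect square: first hit at a = 18: 1224 - 324 = 900 = 30².
1224 = 18² + 30² = 324 + 900 ✓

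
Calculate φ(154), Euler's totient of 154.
60

154 = 2 × 7 × 11
φ(n) = n × ∏(1 - 1/p) for each prime p dividing n
φ(154) = 154 × (1 - 1/2) × (1 - 1/7) × (1 - 1/11) = 60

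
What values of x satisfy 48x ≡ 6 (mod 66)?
x ≡ 7 (mod 11)

gcd(48, 66) = 6, which divides 6, so solutions exist.
Divide through by 6: 8x ≡ 1 (mod 11).
Find 8^(-1) mod 11 by the extended Euclidean algorithm:
11 = 1 × 8 + 3  ⟹  3 = (1)·11 + (-1)·8
8 = 2 × 3 + 2  ⟹  2 = (-2)·11 + (3)·8
3 = 1 × 2 + 1  ⟹  1 = (3)·11 + (-4)·8
So (-4)·8 ≡ 1 (mod 11), i.e. 8^(-1) ≡ -4 ≡ 7 (mod 11).
x ≡ 7 × 1 = 7 ≡ 7 (mod 11).
Check: 48 × 7 = 336 ≡ 6 (mod 66).
x ≡ 7 (mod 11), giving 6 solutions mod 66.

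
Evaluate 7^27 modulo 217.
140

Repeated squaring. Binary of 27 = 11011.
7^1 ≡ 7 (mod 217); 7^2 ≡ 49 (mod 217); 7^4 ≡ 14 (mod 217); 7^8 ≡ 196 (mod 217); 7^16 ≡ 7 (mod 217)
7^27 = 7^1 × 7^2 × 7^8 × 7^16 ≡ 140 (mod 217)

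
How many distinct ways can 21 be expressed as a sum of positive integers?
792

p(n) counts ways to write n as a sum of positive integers (order ignored).
Euler's pentagonal recurrence: p(k) = p(k-1) + p(k-2) - p(k-5) - p(k-7) + p(k-12) + p(k-15) - ... (offsets j(3j∓1)/2, signs ++--, p(0)=1, p(<0)=0).
DP table for k = 0..20: p(0)=1, p(1)=1, p(2)=2, p(3)=3, p(4)=5, p(5)=7, p(6)=11, p(7)=15, p(8)=22, p(9)=30, p(10)=42, p(11)=56, p(12)=77, p(13)=101, p(14)=135, p(15)=176, p(16)=231, p(17)=297, p(18)=385, p(19)=490, p(20)=627.
Final step: p(21) = p(20) + p(19) - p(16) - p(14) + p(9) + p(6)
= 627 + 490 - 231 - 135 + 30 + 11
= 792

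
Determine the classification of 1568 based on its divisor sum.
abundant

Proper divisors of 1568: sum = 1 + 2 + 4 + 7 + 8 + 14 + 16 + 28 + ... + 196 + 224 + 392 + 784 (17 divisors) = 2023
Since 2023 > 1568, 1568 is abundant.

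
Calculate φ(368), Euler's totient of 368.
176

368 = 2^4 × 23
φ(n) = n × ∏(1 - 1/p) for each prime p dividing n
φ(368) = 368 × (1 - 1/2) × (1 - 1/23) = 176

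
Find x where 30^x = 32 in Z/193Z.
166

Baby-step giant-step with step n = ⌈√193⌉ = 14.
Baby steps 30^j mod 193 (j:value) for j=0..13: 0:1, 1:30, 2:128, 3:173, 4:172, 5:142, 6:14, 7:34, 8:55, 9:106, 10:92, 11:58, 12:3, 13:90.
Giant-step multiplier: 30^(-14) ≡ 30^(192-14) = 30^178 ≡ 96 (mod 193).
Giant steps γ_i = 32·96^i mod 193: γ_0=32, γ_1=177, γ_2=8, γ_3=189, γ_4=2, γ_5=192, γ_6=97, γ_7=48, γ_8=169, γ_9=12, γ_10=187, γ_11=3 (in table at j=12).
x = i·n + j = 11·14 + 12 = 166.
Check: 30^166 ≡ 32 (mod 193).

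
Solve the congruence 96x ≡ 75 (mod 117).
x ≡ 2 (mod 39)

gcd(96, 117) = 3, which divides 75, so solutions exist.
Divide through by 3: 32x ≡ 25 (mod 39).
Find 32^(-1) mod 39 by the extended Euclidean algorithm:
39 = 1 × 32 + 7  ⟹  7 = (1)·39 + (-1)·32
32 = 4 × 7 + 4  ⟹  4 = (-4)·39 + (5)·32
7 = 1 × 4 + 3  ⟹  3 = (5)·39 + (-6)·32
4 = 1 × 3 + 1  ⟹  1 = (-9)·39 + (11)·32
So (11)·32 ≡ 1 (mod 39), i.e. 32^(-1) ≡ 11 (mod 39).
x ≡ 11 × 25 = 275 ≡ 2 (mod 39).
Check: 96 × 2 = 192 ≡ 75 (mod 117).
x ≡ 2 (mod 39), giving 3 solutions mod 117.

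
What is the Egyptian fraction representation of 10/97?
1/10 + 1/324 + 1/157140

Greedy algorithm:
10/97: ceiling(97/10) = 10, use 1/10
3/970: ceiling(970/3) = 324, use 1/324
1/157140: ceiling(157140/1) = 157140, use 1/157140
Result: 10/97 = 1/10 + 1/324 + 1/157140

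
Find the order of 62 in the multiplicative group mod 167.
83

167 is prime, so ord(62) divides φ(167) = 166.
Divisors of 166: 1, 2, 83, 166.
Repeated squaring: 62^1 ≡ 62, 62^2 ≡ 3, 62^4 ≡ 9, 62^8 ≡ 81, 62^16 ≡ 48, 62^32 ≡ 133, 62^64 ≡ 154, 62^128 ≡ 2 (mod 167).
Test 62^d mod 167 for each divisor d in increasing order:
62^1 ≡ 62
62^2 ≡ 3
62^83 = 62^64·62^16·62^2·62^1 ≡ 1  ← first divisor giving 1
The order is 83.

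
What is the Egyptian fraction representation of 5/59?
1/12 + 1/708

Greedy algorithm:
5/59: ceiling(59/5) = 12, use 1/12
1/708: ceiling(708/1) = 708, use 1/708
Result: 5/59 = 1/12 + 1/708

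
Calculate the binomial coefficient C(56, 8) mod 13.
0

Using Lucas' theorem:
Write n=56 and k=8 in base 13:
n in base 13: [4, 4]
k in base 13: [0, 8]
C(56,8) mod 13 = ∏ C(n_i, k_i) mod 13
Digit binomials (mod 13): C(4,0) = 1; C(4,8) = 0 (k_i > n_i)
Product: 1 × 0 = 0 ≡ 0 (mod 13)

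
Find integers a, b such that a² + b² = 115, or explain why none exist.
Not possible

Factorization: 115 = 5 × 23
By Fermat: n is sum of two squares iff every prime p ≡ 3 (mod 4) appears to even power.
Prime(s) ≡ 3 (mod 4) with odd exponent: [(23, 1)]
Therefore 115 cannot be expressed as a² + b².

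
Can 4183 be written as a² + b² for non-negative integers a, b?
Not possible

Factorization: 4183 = 47 × 89
By Fermat: n is sum of two squares iff every prime p ≡ 3 (mod 4) appears to even power.
Prime(s) ≡ 3 (mod 4) with odd exponent: [(47, 1)]
Therefore 4183 cannot be expressed as a² + b².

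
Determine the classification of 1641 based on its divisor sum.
deficient

Proper divisors of 1641: sum = 1 + 3 + 547 = 551
Since 551 < 1641, 1641 is deficient.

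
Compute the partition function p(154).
60356673280

p(n) counts ways to write n as a sum of positive integers (order ignored).
Euler's pentagonal recurrence: p(k) = p(k-1) + p(k-2) - p(k-5) - p(k-7) + p(k-12) + p(k-15) - ... (offsets j(3j∓1)/2, signs ++--, p(0)=1, p(<0)=0).
DP table for k = 0..153: p(0)=1, p(1)=1, p(2)=2, p(3)=3, p(4)=5, p(5)=7, p(6)=11, p(7)=15, p(8)=22, p(9)=30, p(10)=42, p(11)=56, p(12)=77, p(13)=101, p(14)=135, p(15)=176, p(16)=231, p(17)=297, p(18)=385, p(19)=490, p(20)=627, p(21)=792, p(22)=1002, p(23)=1255, p(24)=1575, p(25)=1958, p(26)=2436, p(27)=3010, p(28)=3718, p(29)=4565, p(30)=5604, p(31)=6842, p(32)=8349, p(33)=10143, p(34)=12310, p(35)=14883, p(36)=17977, p(37)=21637, p(38)=26015, p(39)=31185, p(40)=37338, p(41)=44583, p(42)=53174, p(43)=63261, p(44)=75175, p(45)=89134, p(46)=105558, p(47)=124754, p(48)=147273, p(49)=173525, p(50)=204226, p(51)=239943, p(52)=281589, p(53)=329931, p(54)=386155, p(55)=451276, p(56)=526823, p(57)=614154, p(58)=715220, p(59)=831820, p(60)=966467, p(61)=1121505, p(62)=1300156, p(63)=1505499, p(64)=1741630, p(65)=2012558, p(66)=2323520, p(67)=2679689, p(68)=3087735, p(69)=3554345, p(70)=4087968, p(71)=4697205, p(72)=5392783, p(73)=6185689, p(74)=7089500, p(75)=8118264, p(76)=9289091, p(77)=10619863, p(78)=12132164, p(79)=13848650, p(80)=15796476, p(81)=18004327, p(82)=20506255, p(83)=23338469, p(84)=26543660, p(85)=30167357, p(86)=34262962, p(87)=38887673, p(88)=44108109, p(89)=49995925, p(90)=56634173, p(91)=64112359, p(92)=72533807, p(93)=82010177, p(94)=92669720, p(95)=104651419, p(96)=118114304, p(97)=133230930, p(98)=150198136, p(99)=169229875, p(100)=190569292, p(101)=214481126, p(102)=241265379, p(103)=271248950, p(104)=304801365, p(105)=342325709, p(106)=384276336, p(107)=431149389, p(108)=483502844, p(109)=541946240, p(110)=607163746, p(111)=679903203, p(112)=761002156, p(113)=851376628, p(114)=952050665, p(115)=1064144451, p(116)=1188908248, p(117)=1327710076, p(118)=1482074143, p(119)=1653668665, p(120)=1844349560, p(121)=2056148051, p(122)=2291320912, p(123)=2552338241, p(124)=2841940500, p(125)=3163127352, p(126)=3519222692, p(127)=3913864295, p(128)=4351078600, p(129)=4835271870, p(130)=5371315400, p(131)=5964539504, p(132)=6620830889, p(133)=7346629512, p(134)=8149040695, p(135)=9035836076, p(136)=10015581680, p(137)=11097645016, p(138)=12292341831, p(139)=13610949895, p(140)=15065878135, p(141)=16670689208, p(142)=18440293320, p(143)=20390982757, p(144)=22540654445, p(145)=24908858009, p(146)=27517052599, p(147)=30388671978, p(148)=33549419497, p(149)=37027355200, p(150)=40853235313, p(151)=45060624582, p(152)=49686288421, p(153)=54770336324.
Final step: p(154) = p(153) + p(152) - p(149) - p(147) + p(142) + p(139) - p(132) - p(128) + p(119) + p(114) - p(103) - p(97) + p(84) + p(77) - p(62) - p(54) + p(37) + p(28) - p(9)
= 54770336324 + 49686288421 - 37027355200 - 30388671978 + 18440293320 + 13610949895 - 6620830889 - 4351078600 + 1653668665 + 952050665 - 271248950 - 133230930 + 26543660 + 10619863 - 1300156 - 386155 + 21637 + 3718 - 30
= 60356673280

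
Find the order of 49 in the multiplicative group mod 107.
53

107 is prime, so ord(49) divides φ(107) = 106.
Divisors of 106: 1, 2, 53, 106.
Repeated squaring: 49^1 ≡ 49, 49^2 ≡ 47, 49^4 ≡ 69, 49^8 ≡ 53, 49^16 ≡ 27, 49^32 ≡ 87, 49^64 ≡ 79 (mod 107).
Test 49^d mod 107 for each divisor d in increasing order:
49^1 ≡ 49
49^2 ≡ 47
49^53 = 49^32·49^16·49^4·49^1 ≡ 1  ← first divisor giving 1
The order is 53.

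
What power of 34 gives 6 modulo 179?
71

Baby-step giant-step with step n = ⌈√179⌉ = 14.
Baby steps 34^j mod 179 (j:value) for j=0..13: 0:1, 1:34, 2:82, 3:103, 4:101, 5:33, 6:48, 7:21, 8:177, 9:111, 10:15, 11:152, 12:156, 13:113.
Giant-step multiplier: 34^(-14) ≡ 34^(178-14) = 34^164 ≡ 110 (mod 179).
Giant steps γ_i = 6·110^i mod 179: γ_0=6, γ_1=123, γ_2=105, γ_3=94, γ_4=137, γ_5=34 (in table at j=1).
x = i·n + j = 5·14 + 1 = 71.
Check: 34^71 ≡ 6 (mod 179).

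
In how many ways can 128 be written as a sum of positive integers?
4351078600

p(n) counts ways to write n as a sum of positive integers (order ignored).
Euler's pentagonal recurrence: p(k) = p(k-1) + p(k-2) - p(k-5) - p(k-7) + p(k-12) + p(k-15) - ... (offsets j(3j∓1)/2, signs ++--, p(0)=1, p(<0)=0).
DP table for k = 0..127: p(0)=1, p(1)=1, p(2)=2, p(3)=3, p(4)=5, p(5)=7, p(6)=11, p(7)=15, p(8)=22, p(9)=30, p(10)=42, p(11)=56, p(12)=77, p(13)=101, p(14)=135, p(15)=176, p(16)=231, p(17)=297, p(18)=385, p(19)=490, p(20)=627, p(21)=792, p(22)=1002, p(23)=1255, p(24)=1575, p(25)=1958, p(26)=2436, p(27)=3010, p(28)=3718, p(29)=4565, p(30)=5604, p(31)=6842, p(32)=8349, p(33)=10143, p(34)=12310, p(35)=14883, p(36)=17977, p(37)=21637, p(38)=26015, p(39)=31185, p(40)=37338, p(41)=44583, p(42)=53174, p(43)=63261, p(44)=75175, p(45)=89134, p(46)=105558, p(47)=124754, p(48)=147273, p(49)=173525, p(50)=204226, p(51)=239943, p(52)=281589, p(53)=329931, p(54)=386155, p(55)=451276, p(56)=526823, p(57)=614154, p(58)=715220, p(59)=831820, p(60)=966467, p(61)=1121505, p(62)=1300156, p(63)=1505499, p(64)=1741630, p(65)=2012558, p(66)=2323520, p(67)=2679689, p(68)=3087735, p(69)=3554345, p(70)=4087968, p(71)=4697205, p(72)=5392783, p(73)=6185689, p(74)=7089500, p(75)=8118264, p(76)=9289091, p(77)=10619863, p(78)=12132164, p(79)=13848650, p(80)=15796476, p(81)=18004327, p(82)=20506255, p(83)=23338469, p(84)=26543660, p(85)=30167357, p(86)=34262962, p(87)=38887673, p(88)=44108109, p(89)=49995925, p(90)=56634173, p(91)=64112359, p(92)=72533807, p(93)=82010177, p(94)=92669720, p(95)=104651419, p(96)=118114304, p(97)=133230930, p(98)=150198136, p(99)=169229875, p(100)=190569292, p(101)=214481126, p(102)=241265379, p(103)=271248950, p(104)=304801365, p(105)=342325709, p(106)=384276336, p(107)=431149389, p(108)=483502844, p(109)=541946240, p(110)=607163746, p(111)=679903203, p(112)=761002156, p(113)=851376628, p(114)=952050665, p(115)=1064144451, p(116)=1188908248, p(117)=1327710076, p(118)=1482074143, p(119)=1653668665, p(120)=1844349560, p(121)=2056148051, p(122)=2291320912, p(123)=2552338241, p(124)=2841940500, p(125)=3163127352, p(126)=3519222692, p(127)=3913864295.
Final step: p(128) = p(127) + p(126) - p(123) - p(121) + p(116) + p(113) - p(106) - p(102) + p(93) + p(88) - p(77) - p(71) + p(58) + p(51) - p(36) - p(28) + p(11) + p(2)
= 3913864295 + 3519222692 - 2552338241 - 2056148051 + 1188908248 + 851376628 - 384276336 - 241265379 + 82010177 + 44108109 - 10619863 - 4697205 + 715220 + 239943 - 17977 - 3718 + 56 + 2
= 4351078600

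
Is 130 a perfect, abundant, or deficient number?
deficient

Proper divisors of 130: sum = 1 + 2 + 5 + 10 + 13 + 26 + 65 = 122
Since 122 < 130, 130 is deficient.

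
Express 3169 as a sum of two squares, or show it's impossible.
12² + 55² (a=12, b=55)

Factorization: 3169 = 3169
By Fermat: n is sum of two squares iff every prime p ≡ 3 (mod 4) appears to even power.
All primes ≡ 3 (mod 4) appear to even power.
Search a = 0, 1, 2, … for 3169 - a² a perfect square: first hit at a = 12: 3169 - 144 = 3025 = 55².
3169 = 12² + 55² = 144 + 3025 ✓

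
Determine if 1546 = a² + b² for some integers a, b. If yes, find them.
5² + 39² (a=5, b=39)

Factorization: 1546 = 2 × 773
By Fermat: n is sum of two squares iff every prime p ≡ 3 (mod 4) appears to even power.
All primes ≡ 3 (mod 4) appear to even power.
Search a = 0, 1, 2, … for 1546 - a² a perfect square: first hit at a = 5: 1546 - 25 = 1521 = 39².
1546 = 5² + 39² = 25 + 1521 ✓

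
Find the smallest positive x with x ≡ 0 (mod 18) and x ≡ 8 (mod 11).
162

Using Chinese Remainder Theorem:
M = 18 × 11 = 198
M1 = 11, M2 = 18
y1 = 11^(-1) mod 18 = 5
y2 = 18^(-1) mod 11 = 8
x = (0×11×5 + 8×18×8) mod 198 = 162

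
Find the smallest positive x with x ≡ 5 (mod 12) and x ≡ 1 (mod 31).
125

Using Chinese Remainder Theorem:
M = 12 × 31 = 372
M1 = 31, M2 = 12
y1 = 31^(-1) mod 12 = 7
y2 = 12^(-1) mod 31 = 13
x = (5×31×7 + 1×12×13) mod 372 = 125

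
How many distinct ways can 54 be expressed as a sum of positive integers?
386155

p(n) counts ways to write n as a sum of positive integers (order ignored).
Euler's pentagonal recurrence: p(k) = p(k-1) + p(k-2) - p(k-5) - p(k-7) + p(k-12) + p(k-15) - ... (offsets j(3j∓1)/2, signs ++--, p(0)=1, p(<0)=0).
DP table for k = 0..53: p(0)=1, p(1)=1, p(2)=2, p(3)=3, p(4)=5, p(5)=7, p(6)=11, p(7)=15, p(8)=22, p(9)=30, p(10)=42, p(11)=56, p(12)=77, p(13)=101, p(14)=135, p(15)=176, p(16)=231, p(17)=297, p(18)=385, p(19)=490, p(20)=627, p(21)=792, p(22)=1002, p(23)=1255, p(24)=1575, p(25)=1958, p(26)=2436, p(27)=3010, p(28)=3718, p(29)=4565, p(30)=5604, p(31)=6842, p(32)=8349, p(33)=10143, p(34)=12310, p(35)=14883, p(36)=17977, p(37)=21637, p(38)=26015, p(39)=31185, p(40)=37338, p(41)=44583, p(42)=53174, p(43)=63261, p(44)=75175, p(45)=89134, p(46)=105558, p(47)=124754, p(48)=147273, p(49)=173525, p(50)=204226, p(51)=239943, p(52)=281589, p(53)=329931.
Final step: p(54) = p(53) + p(52) - p(49) - p(47) + p(42) + p(39) - p(32) - p(28) + p(19) + p(14) - p(3)
= 329931 + 281589 - 173525 - 124754 + 53174 + 31185 - 8349 - 3718 + 490 + 135 - 3
= 386155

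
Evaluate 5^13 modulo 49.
33

Repeated squaring. Binary of 13 = 1101.
5^1 ≡ 5 (mod 49); 5^2 ≡ 25 (mod 49); 5^4 ≡ 37 (mod 49); 5^8 ≡ 46 (mod 49)
5^13 = 5^1 × 5^4 × 5^8 ≡ 33 (mod 49)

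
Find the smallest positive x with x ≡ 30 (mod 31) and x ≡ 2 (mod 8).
154

Using Chinese Remainder Theorem:
M = 31 × 8 = 248
M1 = 8, M2 = 31
y1 = 8^(-1) mod 31 = 4
y2 = 31^(-1) mod 8 = 7
x = (30×8×4 + 2×31×7) mod 248 = 154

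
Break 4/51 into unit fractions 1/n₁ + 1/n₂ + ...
1/13 + 1/663

Greedy algorithm:
4/51: ceiling(51/4) = 13, use 1/13
1/663: ceiling(663/1) = 663, use 1/663
Result: 4/51 = 1/13 + 1/663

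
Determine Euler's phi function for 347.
346

347 = 347
φ(n) = n × ∏(1 - 1/p) for each prime p dividing n
φ(347) = 347 × (1 - 1/347) = 346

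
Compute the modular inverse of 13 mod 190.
117

gcd(13, 190) = 1, so the inverse exists.
Extended Euclidean algorithm on (190, 13):
190 = 14 × 13 + 8  ⟹  8 = (1)·190 + (-14)·13
13 = 1 × 8 + 5  ⟹  5 = (-1)·190 + (15)·13
8 = 1 × 5 + 3  ⟹  3 = (2)·190 + (-29)·13
5 = 1 × 3 + 2  ⟹  2 = (-3)·190 + (44)·13
3 = 1 × 2 + 1  ⟹  1 = (5)·190 + (-73)·13
So (-73)·13 ≡ 1 (mod 190), i.e. 13^(-1) ≡ -73 ≡ 117 (mod 190).
Check: 13 × 117 = 1521 ≡ 1 (mod 190)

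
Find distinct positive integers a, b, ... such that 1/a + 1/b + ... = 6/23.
1/4 + 1/92

Greedy algorithm:
6/23: ceiling(23/6) = 4, use 1/4
1/92: ceiling(92/1) = 92, use 1/92
Result: 6/23 = 1/4 + 1/92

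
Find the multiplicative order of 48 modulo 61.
6

61 is prime, so ord(48) divides φ(61) = 60.
Divisors of 60: 1, 2, 3, 4, 5, 6, 10, 12, 15, 20, 30, 60.
Repeated squaring: 48^1 ≡ 48, 48^2 ≡ 47, 48^4 ≡ 13, 48^8 ≡ 47, 48^16 ≡ 13, 48^32 ≡ 47 (mod 61).
Test 48^d mod 61 for each divisor d in increasing order:
48^1 ≡ 48
48^2 ≡ 47
48^3 = 48^2·48^1 ≡ 60
48^4 ≡ 13
48^5 = 48^4·48^1 ≡ 14
48^6 = 48^4·48^2 ≡ 1  ← first divisor giving 1
The order is 6.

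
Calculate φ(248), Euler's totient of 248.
120

248 = 2^3 × 31
φ(n) = n × ∏(1 - 1/p) for each prime p dividing n
φ(248) = 248 × (1 - 1/2) × (1 - 1/31) = 120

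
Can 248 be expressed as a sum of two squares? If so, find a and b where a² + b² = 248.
Not possible

Factorization: 248 = 2^3 × 31
By Fermat: n is sum of two squares iff every prime p ≡ 3 (mod 4) appears to even power.
Prime(s) ≡ 3 (mod 4) with odd exponent: [(31, 1)]
Therefore 248 cannot be expressed as a² + b².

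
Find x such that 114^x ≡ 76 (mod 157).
74

Baby-step giant-step with step n = ⌈√157⌉ = 13.
Baby steps 114^j mod 157 (j:value) for j=0..12: 0:1, 1:114, 2:122, 3:92, 4:126, 5:77, 6:143, 7:131, 8:19, 9:125, 10:120, 11:21, 12:39.
Giant-step multiplier: 114^(-13) ≡ 114^(156-13) = 114^143 ≡ 22 (mod 157).
Giant steps γ_i = 76·22^i mod 157: γ_0=76, γ_1=102, γ_2=46, γ_3=70, γ_4=127, γ_5=125 (in table at j=9).
x = i·n + j = 5·13 + 9 = 74.
Check: 114^74 ≡ 76 (mod 157).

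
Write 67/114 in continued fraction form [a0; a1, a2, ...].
[0; 1, 1, 2, 2, 1, 6]

Euclidean algorithm steps:
67 = 0 × 114 + 67
114 = 1 × 67 + 47
67 = 1 × 47 + 20
47 = 2 × 20 + 7
20 = 2 × 7 + 6
7 = 1 × 6 + 1
6 = 6 × 1 + 0
Continued fraction: [0; 1, 1, 2, 2, 1, 6]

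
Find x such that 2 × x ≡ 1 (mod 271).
136

gcd(2, 271) = 1, so the inverse exists.
Extended Euclidean algorithm on (271, 2):
271 = 135 × 2 + 1  ⟹  1 = (1)·271 + (-135)·2
So (-135)·2 ≡ 1 (mod 271), i.e. 2^(-1) ≡ -135 ≡ 136 (mod 271).
Check: 2 × 136 = 272 ≡ 1 (mod 271)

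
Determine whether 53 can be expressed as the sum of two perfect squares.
2² + 7² (a=2, b=7)

Factorization: 53 = 53
By Fermat: n is sum of two squares iff every prime p ≡ 3 (mod 4) appears to even power.
All primes ≡ 3 (mod 4) appear to even power.
Search a = 0, 1, 2, … for 53 - a² a perfect square: first hit at a = 2: 53 - 4 = 49 = 7².
53 = 2² + 7² = 4 + 49 ✓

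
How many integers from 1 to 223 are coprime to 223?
222

223 = 223
φ(n) = n × ∏(1 - 1/p) for each prime p dividing n
φ(223) = 223 × (1 - 1/223) = 222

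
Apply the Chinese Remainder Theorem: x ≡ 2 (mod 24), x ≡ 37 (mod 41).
242

Using Chinese Remainder Theorem:
M = 24 × 41 = 984
M1 = 41, M2 = 24
y1 = 41^(-1) mod 24 = 17
y2 = 24^(-1) mod 41 = 12
x = (2×41×17 + 37×24×12) mod 984 = 242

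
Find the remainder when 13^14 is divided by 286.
247

Repeated squaring. Binary of 14 = 1110.
13^1 ≡ 13 (mod 286); 13^2 ≡ 169 (mod 286); 13^4 ≡ 247 (mod 286); 13^8 ≡ 91 (mod 286)
13^14 = 13^2 × 13^4 × 13^8 ≡ 247 (mod 286)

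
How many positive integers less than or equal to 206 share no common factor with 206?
102

206 = 2 × 103
φ(n) = n × ∏(1 - 1/p) for each prime p dividing n
φ(206) = 206 × (1 - 1/2) × (1 - 1/103) = 102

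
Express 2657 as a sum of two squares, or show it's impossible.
16² + 49² (a=16, b=49)

Factorization: 2657 = 2657
By Fermat: n is sum of two squares iff every prime p ≡ 3 (mod 4) appears to even power.
All primes ≡ 3 (mod 4) appear to even power.
Search a = 0, 1, 2, … for 2657 - a² a perfect square: first hit at a = 16: 2657 - 256 = 2401 = 49².
2657 = 16² + 49² = 256 + 2401 ✓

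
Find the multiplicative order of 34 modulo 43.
42

43 is prime, so ord(34) divides φ(43) = 42.
Divisors of 42: 1, 2, 3, 6, 7, 14, 21, 42.
Repeated squaring: 34^1 ≡ 34, 34^2 ≡ 38, 34^4 ≡ 25, 34^8 ≡ 23, 34^16 ≡ 13, 34^32 ≡ 40 (mod 43).
Test 34^d mod 43 for each divisor d in increasing order:
34^1 ≡ 34
34^2 ≡ 38
34^3 = 34^2·34^1 ≡ 2
34^6 = 34^4·34^2 ≡ 4
34^7 = 34^4·34^2·34^1 ≡ 7
34^14 = 34^8·34^4·34^2 ≡ 6
34^21 = 34^16·34^4·34^1 ≡ 42
34^42 = 34^32·34^8·34^2 ≡ 1  ← first divisor giving 1
The order is 42.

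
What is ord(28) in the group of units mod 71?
70

71 is prime, so ord(28) divides φ(71) = 70.
Divisors of 70: 1, 2, 5, 7, 10, 14, 35, 70.
Repeated squaring: 28^1 ≡ 28, 28^2 ≡ 3, 28^4 ≡ 9, 28^8 ≡ 10, 28^16 ≡ 29, 28^32 ≡ 60, 28^64 ≡ 50 (mod 71).
Test 28^d mod 71 for each divisor d in increasing order:
28^1 ≡ 28
28^2 ≡ 3
28^5 = 28^4·28^1 ≡ 39
28^7 = 28^4·28^2·28^1 ≡ 46
28^10 = 28^8·28^2 ≡ 30
28^14 = 28^8·28^4·28^2 ≡ 57
28^35 = 28^32·28^2·28^1 ≡ 70
28^70 = 28^64·28^4·28^2 ≡ 1  ← first divisor giving 1
The order is 70.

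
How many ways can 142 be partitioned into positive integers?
18440293320

p(n) counts ways to write n as a sum of positive integers (order ignored).
Euler's pentagonal recurrence: p(k) = p(k-1) + p(k-2) - p(k-5) - p(k-7) + p(k-12) + p(k-15) - ... (offsets j(3j∓1)/2, signs ++--, p(0)=1, p(<0)=0).
DP table for k = 0..141: p(0)=1, p(1)=1, p(2)=2, p(3)=3, p(4)=5, p(5)=7, p(6)=11, p(7)=15, p(8)=22, p(9)=30, p(10)=42, p(11)=56, p(12)=77, p(13)=101, p(14)=135, p(15)=176, p(16)=231, p(17)=297, p(18)=385, p(19)=490, p(20)=627, p(21)=792, p(22)=1002, p(23)=1255, p(24)=1575, p(25)=1958, p(26)=2436, p(27)=3010, p(28)=3718, p(29)=4565, p(30)=5604, p(31)=6842, p(32)=8349, p(33)=10143, p(34)=12310, p(35)=14883, p(36)=17977, p(37)=21637, p(38)=26015, p(39)=31185, p(40)=37338, p(41)=44583, p(42)=53174, p(43)=63261, p(44)=75175, p(45)=89134, p(46)=105558, p(47)=124754, p(48)=147273, p(49)=173525, p(50)=204226, p(51)=239943, p(52)=281589, p(53)=329931, p(54)=386155, p(55)=451276, p(56)=526823, p(57)=614154, p(58)=715220, p(59)=831820, p(60)=966467, p(61)=1121505, p(62)=1300156, p(63)=1505499, p(64)=1741630, p(65)=2012558, p(66)=2323520, p(67)=2679689, p(68)=3087735, p(69)=3554345, p(70)=4087968, p(71)=4697205, p(72)=5392783, p(73)=6185689, p(74)=7089500, p(75)=8118264, p(76)=9289091, p(77)=10619863, p(78)=12132164, p(79)=13848650, p(80)=15796476, p(81)=18004327, p(82)=20506255, p(83)=23338469, p(84)=26543660, p(85)=30167357, p(86)=34262962, p(87)=38887673, p(88)=44108109, p(89)=49995925, p(90)=56634173, p(91)=64112359, p(92)=72533807, p(93)=82010177, p(94)=92669720, p(95)=104651419, p(96)=118114304, p(97)=133230930, p(98)=150198136, p(99)=169229875, p(100)=190569292, p(101)=214481126, p(102)=241265379, p(103)=271248950, p(104)=304801365, p(105)=342325709, p(106)=384276336, p(107)=431149389, p(108)=483502844, p(109)=541946240, p(110)=607163746, p(111)=679903203, p(112)=761002156, p(113)=851376628, p(114)=952050665, p(115)=1064144451, p(116)=1188908248, p(117)=1327710076, p(118)=1482074143, p(119)=1653668665, p(120)=1844349560, p(121)=2056148051, p(122)=2291320912, p(123)=2552338241, p(124)=2841940500, p(125)=3163127352, p(126)=3519222692, p(127)=3913864295, p(128)=4351078600, p(129)=4835271870, p(130)=5371315400, p(131)=5964539504, p(132)=6620830889, p(133)=7346629512, p(134)=8149040695, p(135)=9035836076, p(136)=10015581680, p(137)=11097645016, p(138)=12292341831, p(139)=13610949895, p(140)=15065878135, p(141)=16670689208.
Final step: p(142) = p(141) + p(140) - p(137) - p(135) + p(130) + p(127) - p(120) - p(116) + p(107) + p(102) - p(91) - p(85) + p(72) + p(65) - p(50) - p(42) + p(25) + p(16)
= 16670689208 + 15065878135 - 11097645016 - 9035836076 + 5371315400 + 3913864295 - 1844349560 - 1188908248 + 431149389 + 241265379 - 64112359 - 30167357 + 5392783 + 2012558 - 204226 - 53174 + 1958 + 231
= 18440293320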